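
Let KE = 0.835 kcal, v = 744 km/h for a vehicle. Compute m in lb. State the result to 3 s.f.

Rearranging: m = 2·KE/v².
KE = 0.835 kcal = 3494 J; v = 744 km/h = 206.7 m/s.
m = 0.1636 kg
0.1636 kg × (1 lb / 0.4536 kg) = 0.3607 lb

0.361 lb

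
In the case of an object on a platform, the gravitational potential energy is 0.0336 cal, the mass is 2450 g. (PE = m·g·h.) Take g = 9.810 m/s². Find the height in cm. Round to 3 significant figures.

0.585 cm

Rearranging PE = m·g·h for h: h = PE/(m·g).
PE = 0.0336 cal = 0.1406 J; m = 2450 g = 2.450 kg; g = 9.810 m/s².
h = 0.005849 m
0.005849 m × (1 cm / 0.01000 m) = 0.5849 cm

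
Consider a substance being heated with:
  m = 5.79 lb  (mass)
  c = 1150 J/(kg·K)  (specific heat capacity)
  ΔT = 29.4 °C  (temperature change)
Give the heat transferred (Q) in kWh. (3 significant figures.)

0.0247 kWh

Q is given directly by: Q = mcΔT.
m = 5.79 lb = 2.626 kg; c = 1150 J/(kg·K); ΔT = 29.4 °C = 29.40 K.
Q = 88795 J  (the unit combination reduces to kg·m²/s² = J)
88795 J × (1 kWh / 3.600×10^6 J) = 0.02467 kWh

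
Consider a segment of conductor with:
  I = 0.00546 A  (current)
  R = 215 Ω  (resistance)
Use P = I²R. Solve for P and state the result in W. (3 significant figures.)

0.00641 W

Directly: P = I²R.
I = 0.00546 A; R = 215 Ω.
P = 0.006409 W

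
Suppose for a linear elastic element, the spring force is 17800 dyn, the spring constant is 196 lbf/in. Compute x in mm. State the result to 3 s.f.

0.00519 mm

From Hooke's law: x = F/k.
F = 17800 dyn = 0.1780 N; k = 196 lbf/in = 34325 N/m.
x = 5.186×10^-6 m
5.186×10^-6 m × (1 mm / 0.001000 m) = 0.005186 mm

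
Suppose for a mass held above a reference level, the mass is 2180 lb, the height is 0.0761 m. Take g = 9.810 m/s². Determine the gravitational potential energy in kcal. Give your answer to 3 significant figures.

PE is given directly by: PE = mgh.
m = 2180 lb = 988.8 kg; h = 0.0761 m; g = 9.810 m/s².
PE = 738.2 J  (the unit combination reduces to kg·m²/s² = J)
738.2 J × (1 kcal / 4184 J) = 0.1764 kcal

0.176 kcal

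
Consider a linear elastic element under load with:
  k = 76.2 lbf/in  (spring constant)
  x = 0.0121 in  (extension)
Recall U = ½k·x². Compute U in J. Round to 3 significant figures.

6.30×10^-4 J

Directly: U = ½kx².
k = 76.2 lbf/in = 13345 N/m; x = 0.0121 in = 3.073×10^-4 m.
U = 6.303×10^-4 J  (the unit combination reduces to kg·m²/s² = J)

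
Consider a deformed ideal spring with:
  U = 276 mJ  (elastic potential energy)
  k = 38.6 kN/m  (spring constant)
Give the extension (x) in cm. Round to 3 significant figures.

0.378 cm

Rearranging: x = √(2U/k).
U = 276 mJ = 0.2760 J; k = 38.6 kN/m = 38600 N/m.
x = 0.003782 m
0.003782 m × (1 cm / 0.01000 m) = 0.3782 cm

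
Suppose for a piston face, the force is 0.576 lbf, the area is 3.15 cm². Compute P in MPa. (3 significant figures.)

Directly: P = F/A.
F = 0.576 lbf = 2.562 N; A = 3.15 cm² = 3.150×10^-4 m².
P = 8134 Pa  (the unit combination reduces to kg/(m·s²) = Pa)
8134 Pa × (1 MPa / 1.000×10^6 Pa) = 0.008134 MPa

0.00813 MPa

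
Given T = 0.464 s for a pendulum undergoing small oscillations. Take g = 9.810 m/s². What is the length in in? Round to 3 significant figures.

Rearranging T = 2π√(L/g) for L: L = g·(T/2π)².
T = 0.464 s; g = 9.810 m/s².
L = 0.05350 m
0.05350 m × (1 in / 0.02540 m) = 2.106 in

2.11 in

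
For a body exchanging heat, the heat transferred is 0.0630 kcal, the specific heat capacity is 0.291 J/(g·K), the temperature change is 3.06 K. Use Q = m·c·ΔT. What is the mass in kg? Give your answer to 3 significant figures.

0.296 kg

Solving Q = m·c·ΔT for m: m = Q/(c·ΔT).
Q = 0.0630 kcal = 263.6 J; c = 0.291 J/(g·K) = 291.0 J/(kg·K); ΔT = 3.06 K.
m = 0.2960 kg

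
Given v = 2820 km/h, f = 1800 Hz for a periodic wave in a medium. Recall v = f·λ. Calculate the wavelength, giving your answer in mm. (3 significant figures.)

435 mm

Rearranging v = f·λ for λ: λ = v/f.
v = 2820 km/h = 783.3 m/s; f = 1800 Hz.
λ = 0.4352 m
0.4352 m × (1 mm / 0.001000 m) = 435.2 mm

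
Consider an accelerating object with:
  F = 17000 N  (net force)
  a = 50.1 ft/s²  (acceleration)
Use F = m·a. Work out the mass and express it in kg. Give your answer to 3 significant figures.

1110 kg

From Newton's second law: m = F/a.
F = 17000 N; a = 50.1 ft/s² = 15.27 m/s².
m = 1113 kg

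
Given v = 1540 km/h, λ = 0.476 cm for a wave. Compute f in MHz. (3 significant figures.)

0.0899 MHz

Rearranging: f = v/λ.
v = 1540 km/h = 427.8 m/s; λ = 0.476 cm = 0.004760 m.
f = 89869 Hz
89869 Hz × (1 MHz / 1.000×10^6 Hz) = 0.08987 MHz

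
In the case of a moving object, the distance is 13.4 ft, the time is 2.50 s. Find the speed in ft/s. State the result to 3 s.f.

5.36 ft/s

v is given directly by: v = d/t.
d = 13.4 ft = 4.084 m; t = 2.50 s.
v = 1.634 m/s
1.634 m/s × (1 ft/s / 0.3048 m/s) = 5.360 ft/s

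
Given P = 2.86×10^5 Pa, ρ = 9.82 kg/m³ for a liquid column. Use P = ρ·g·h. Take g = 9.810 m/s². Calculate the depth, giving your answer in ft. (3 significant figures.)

Solving P = ρ·g·h for h: h = P/(ρ·g).
P = 2.86×10^5 Pa; ρ = 9.82 kg/m³; g = 9.810 m/s².
h = 2969 m
2969 m × (1 ft / 0.3048 m) = 9740 ft

9740 ft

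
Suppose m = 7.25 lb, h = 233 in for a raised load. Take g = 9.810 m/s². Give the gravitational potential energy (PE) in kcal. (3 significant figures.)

Directly: PE = mgh.
m = 7.25 lb = 3.289 kg; h = 233 in = 5.918 m; g = 9.810 m/s².
PE = 190.9 J  (the unit combination reduces to kg·m²/s² = J)
190.9 J × (1 kcal / 4184 J) = 0.04563 kcal

0.0456 kcal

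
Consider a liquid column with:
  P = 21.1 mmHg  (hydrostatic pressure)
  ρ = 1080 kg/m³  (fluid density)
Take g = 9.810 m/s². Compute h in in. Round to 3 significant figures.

Rearranging: h = P/(ρ·g).
P = 21.1 mmHg = 2813 Pa; ρ = 1080 kg/m³; g = 9.810 m/s².
h = 0.2655 m
0.2655 m × (1 in / 0.02540 m) = 10.45 in

10.5 in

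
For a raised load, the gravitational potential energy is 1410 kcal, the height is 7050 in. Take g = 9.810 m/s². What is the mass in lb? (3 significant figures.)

Rearranging: m = PE/(g·h).
PE = 1410 kcal = 5.899×10^6 J; h = 7050 in = 179.1 m; g = 9.810 m/s².
m = 3358 kg
3358 kg × (1 lb / 0.4536 kg) = 7404 lb

7400 lb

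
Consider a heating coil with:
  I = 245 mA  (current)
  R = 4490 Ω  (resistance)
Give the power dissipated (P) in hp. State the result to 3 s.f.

P is given directly by: P = I²R.
I = 245 mA = 0.2450 A; R = 4490 Ω.
P = 269.5 W
269.5 W × (1 hp / 745.7 W) = 0.3614 hp

0.361 hp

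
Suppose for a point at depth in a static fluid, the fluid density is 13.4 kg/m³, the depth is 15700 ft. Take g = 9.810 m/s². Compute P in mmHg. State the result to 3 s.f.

P is given directly by: P = ρgh.
ρ = 13.4 kg/m³; h = 15700 ft = 4785 m; g = 9.810 m/s².
P = 6.291×10^5 Pa
6.291×10^5 Pa × (1 mmHg / 133.3 Pa) = 4718 mmHg

4720 mmHg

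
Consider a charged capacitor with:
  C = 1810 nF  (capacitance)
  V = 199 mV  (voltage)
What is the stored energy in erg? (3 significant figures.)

Directly: E = ½CV².
C = 1810 nF = 1.810×10^-6 F; V = 199 mV = 0.1990 V.
E = 3.584×10^-8 J
3.584×10^-8 J × (1 erg / 1.000×10^-7 J) = 0.3584 erg

0.358 erg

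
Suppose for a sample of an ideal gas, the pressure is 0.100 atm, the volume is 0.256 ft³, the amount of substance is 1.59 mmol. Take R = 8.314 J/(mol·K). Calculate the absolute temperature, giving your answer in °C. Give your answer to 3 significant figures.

From the ideal-gas law: T = PV/(nR).
P = 0.100 atm = 10132 Pa; V = 0.256 ft³ = 0.007249 m³; n = 1.59 mmol = 0.001590 mol; R = 8.314 J/(mol·K).
T = 5556 K
5556 K − 273.15 = 5283 °C

5280 °C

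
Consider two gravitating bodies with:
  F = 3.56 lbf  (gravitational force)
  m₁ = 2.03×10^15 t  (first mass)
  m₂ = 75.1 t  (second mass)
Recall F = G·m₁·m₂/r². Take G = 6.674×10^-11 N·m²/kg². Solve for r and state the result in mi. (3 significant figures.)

498 mi

From Newton's law of gravitation: r = √(G·m₁m₂/F).
F = 3.56 lbf = 15.84 N; m₁ = 2.03×10^15 t = 2.030×10^18 kg; m₂ = 75.1 t = 75100 kg; G = 6.674×10^-11 N·m²/kg².
r = 8.016×10^5 m
8.016×10^5 m × (1 mi / 1609 m) = 498.1 mi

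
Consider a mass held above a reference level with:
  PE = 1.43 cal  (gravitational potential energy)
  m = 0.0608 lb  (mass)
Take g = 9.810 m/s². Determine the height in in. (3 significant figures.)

Rearranging PE = m·g·h for h: h = PE/(m·g).
PE = 1.43 cal = 5.983 J; m = 0.0608 lb = 0.02758 kg; g = 9.810 m/s².
h = 22.12 m
22.12 m × (1 in / 0.02540 m) = 870.7 in

871 in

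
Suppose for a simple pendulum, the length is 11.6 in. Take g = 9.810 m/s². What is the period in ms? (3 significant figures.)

T is given directly by: T = 2π√(L/g).
L = 11.6 in = 0.2946 m; g = 9.810 m/s².
T = 1.089 s
1.089 s × (1 ms / 0.001000 s) = 1089 ms

1090 ms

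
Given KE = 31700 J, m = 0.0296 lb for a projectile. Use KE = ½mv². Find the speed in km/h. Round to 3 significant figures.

Rearranging: v = √(2·KE/m).
KE = 31700 J; m = 0.0296 lb = 0.01343 kg.
v = 2173 m/s
2173 m/s × (1 km/h / 0.2778 m/s) = 7823 km/h

7820 km/h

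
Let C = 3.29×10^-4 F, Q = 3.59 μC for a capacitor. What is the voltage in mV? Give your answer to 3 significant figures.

Rearranging C = Q/V for V: V = Q/C.
C = 3.29×10^-4 F; Q = 3.59 μC = 3.590×10^-6 C.
V = 0.01091 V  (the unit combination reduces to kg·m²/(A·s³) = V)
0.01091 V × (1 mV / 0.001000 V) = 10.91 mV

10.9 mV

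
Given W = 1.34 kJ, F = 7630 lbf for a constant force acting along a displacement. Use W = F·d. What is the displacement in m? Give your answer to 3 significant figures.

Solving W = F·d for d: d = W/F.
W = 1.34 kJ = 1340 J; F = 7630 lbf = 33940 N.
d = 0.03948 m

0.0395 m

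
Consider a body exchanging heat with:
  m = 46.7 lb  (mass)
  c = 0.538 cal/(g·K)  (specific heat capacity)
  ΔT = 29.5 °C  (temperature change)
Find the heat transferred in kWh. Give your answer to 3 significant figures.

Q is given directly by: Q = mcΔT.
m = 46.7 lb = 21.18 kg; c = 0.538 cal/(g·K) = 2251 J/(kg·K); ΔT = 29.5 °C = 29.50 K.
Q = 1.407×10^6 J  (the unit combination reduces to kg·m²/s² = J)
1.407×10^6 J × (1 kWh / 3.600×10^6 J) = 0.3907 kWh

0.391 kWh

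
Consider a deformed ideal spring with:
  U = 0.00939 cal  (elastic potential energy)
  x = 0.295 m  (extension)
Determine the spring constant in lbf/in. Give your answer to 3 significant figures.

0.00516 lbf/in

Rearranging: k = 2U/x².
U = 0.00939 cal = 0.03929 J; x = 0.295 m.
k = 0.9029 N/m
0.9029 N/m × (1 lbf/in / 175.1 N/m) = 0.005156 lbf/in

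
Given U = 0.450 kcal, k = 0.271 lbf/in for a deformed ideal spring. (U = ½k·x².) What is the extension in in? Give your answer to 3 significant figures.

Rearranging: x = √(2U/k).
U = 0.450 kcal = 1883 J; k = 0.271 lbf/in = 47.46 N/m.
x = 8.908 m
8.908 m × (1 in / 0.02540 m) = 350.7 in

351 in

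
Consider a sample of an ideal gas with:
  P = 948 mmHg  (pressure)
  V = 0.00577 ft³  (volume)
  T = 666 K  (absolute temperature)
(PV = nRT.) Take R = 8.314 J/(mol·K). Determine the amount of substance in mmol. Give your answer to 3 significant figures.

3.73 mmol

Solving PV = nRT for n: n = PV/(RT).
P = 948 mmHg = 1.264×10^5 Pa; V = 0.00577 ft³ = 1.634×10^-4 m³; T = 666 K; R = 8.314 J/(mol·K).
n = 0.003729 mol
0.003729 mol × (1 mmol / 0.001000 mol) = 3.729 mmol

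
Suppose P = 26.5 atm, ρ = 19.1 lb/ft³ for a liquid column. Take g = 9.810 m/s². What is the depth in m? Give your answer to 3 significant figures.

Rearranging P = ρ·g·h for h: h = P/(ρ·g).
P = 26.5 atm = 2.685×10^6 Pa; ρ = 19.1 lb/ft³ = 306.0 kg/m³; g = 9.810 m/s².
h = 894.6 m

895 m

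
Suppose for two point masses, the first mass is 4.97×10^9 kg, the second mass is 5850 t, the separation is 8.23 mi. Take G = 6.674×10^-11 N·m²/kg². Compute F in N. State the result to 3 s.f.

0.0111 N

Directly: F = Gm₁m₂/r².
m₁ = 4.97×10^9 kg; m₂ = 5850 t = 5.850×10^6 kg; r = 8.23 mi = 13245 m; G = 6.674×10^-11 N·m²/kg².
F = 0.01106 N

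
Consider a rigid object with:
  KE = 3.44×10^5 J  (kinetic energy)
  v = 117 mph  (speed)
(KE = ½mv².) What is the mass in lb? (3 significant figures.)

Rearranging KE = ½mv² for m: m = 2·KE/v².
KE = 3.44×10^5 J; v = 117 mph = 52.30 m/s.
m = 251.5 kg
251.5 kg × (1 lb / 0.4536 kg) = 554.4 lb

554 lb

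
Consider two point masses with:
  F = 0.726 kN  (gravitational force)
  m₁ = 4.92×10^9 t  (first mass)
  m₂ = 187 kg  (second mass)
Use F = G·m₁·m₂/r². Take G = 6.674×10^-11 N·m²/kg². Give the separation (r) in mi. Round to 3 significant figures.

Rearranging: r = √(G·m₁m₂/F).
F = 0.726 kN = 726.0 N; m₁ = 4.92×10^9 t = 4.920×10^12 kg; m₂ = 187 kg; G = 6.674×10^-11 N·m²/kg².
r = 9.197 m
9.197 m × (1 mi / 1609 m) = 0.005715 mi

0.00571 mi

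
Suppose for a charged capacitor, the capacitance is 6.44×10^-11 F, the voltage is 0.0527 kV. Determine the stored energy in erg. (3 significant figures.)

0.894 erg

Directly: E = ½CV².
C = 6.44×10^-11 F; V = 0.0527 kV = 52.70 V.
E = 8.943×10^-8 J
8.943×10^-8 J × (1 erg / 1.000×10^-7 J) = 0.8943 erg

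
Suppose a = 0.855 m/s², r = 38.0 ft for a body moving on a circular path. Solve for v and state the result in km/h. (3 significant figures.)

11.3 km/h

Solving a = v²/r for v: v = √(a·r).
a = 0.855 m/s²; r = 38.0 ft = 11.58 m.
v = 3.147 m/s
3.147 m/s × (1 km/h / 0.2778 m/s) = 11.33 km/h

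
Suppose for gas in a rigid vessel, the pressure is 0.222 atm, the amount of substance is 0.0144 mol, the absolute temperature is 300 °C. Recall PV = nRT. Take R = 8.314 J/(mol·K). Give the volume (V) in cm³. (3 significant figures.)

3050 cm³

From the ideal-gas law: V = nRT/P.
P = 0.222 atm = 22494 Pa; n = 0.0144 mol; T = 300 °C = 573.1 K; R = 8.314 J/(mol·K).
V = 0.003051 m³
0.003051 m³ × (1 cm³ / 1.000×10^-6 m³) = 3051 cm³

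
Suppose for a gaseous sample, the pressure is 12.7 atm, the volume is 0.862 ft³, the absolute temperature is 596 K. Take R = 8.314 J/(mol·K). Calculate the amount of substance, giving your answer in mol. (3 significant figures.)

Rearranging: n = PV/(RT).
P = 12.7 atm = 1.287×10^6 Pa; V = 0.862 ft³ = 0.02441 m³; T = 596 K; R = 8.314 J/(mol·K).
n = 6.339 mol

6.34 mol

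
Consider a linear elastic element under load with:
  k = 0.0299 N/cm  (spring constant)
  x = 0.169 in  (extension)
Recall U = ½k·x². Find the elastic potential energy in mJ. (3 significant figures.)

U is given directly by: U = ½kx².
k = 0.0299 N/cm = 2.990 N/m; x = 0.169 in = 0.004293 m.
U = 2.755×10^-5 J
2.755×10^-5 J × (1 mJ / 0.001000 J) = 0.02755 mJ

0.0275 mJ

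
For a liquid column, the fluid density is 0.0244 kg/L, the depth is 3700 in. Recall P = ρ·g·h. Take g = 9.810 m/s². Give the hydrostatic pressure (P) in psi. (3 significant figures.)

3.26 psi

P is given directly by: P = ρgh.
ρ = 0.0244 kg/L = 24.40 kg/m³; h = 3700 in = 93.98 m; g = 9.810 m/s².
P = 22495 Pa  (the unit combination reduces to kg/(m·s²) = Pa)
22495 Pa × (1 psi / 6895 Pa) = 3.263 psi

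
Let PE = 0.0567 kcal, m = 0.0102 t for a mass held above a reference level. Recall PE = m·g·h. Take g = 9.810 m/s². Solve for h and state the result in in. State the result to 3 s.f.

93.3 in

Rearranging: h = PE/(m·g).
PE = 0.0567 kcal = 237.2 J; m = 0.0102 t = 10.20 kg; g = 9.810 m/s².
h = 2.371 m
2.371 m × (1 in / 0.02540 m) = 93.34 in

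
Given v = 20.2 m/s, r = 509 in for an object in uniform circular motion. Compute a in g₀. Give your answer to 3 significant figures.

Directly: a = v²/r.
v = 20.2 m/s; r = 509 in = 12.93 m.
a = 31.56 m/s²
31.56 m/s² × (1 g₀ / 9.807 m/s²) = 3.218 g₀

3.22 g₀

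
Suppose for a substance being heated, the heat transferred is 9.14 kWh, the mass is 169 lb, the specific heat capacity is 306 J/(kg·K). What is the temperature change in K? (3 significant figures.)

1400 K

Rearranging: ΔT = Q/(m·c).
Q = 9.14 kWh = 3.290×10^7 J; m = 169 lb = 76.66 kg; c = 306 J/(kg·K).
ΔT = 1403 K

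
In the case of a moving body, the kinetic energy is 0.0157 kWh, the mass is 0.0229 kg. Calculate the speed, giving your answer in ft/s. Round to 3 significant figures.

7290 ft/s

Rearranging KE = ½mv² for v: v = √(2·KE/m).
KE = 0.0157 kWh = 56520 J; m = 0.0229 kg.
v = 2222 m/s
2222 m/s × (1 ft/s / 0.3048 m/s) = 7289 ft/s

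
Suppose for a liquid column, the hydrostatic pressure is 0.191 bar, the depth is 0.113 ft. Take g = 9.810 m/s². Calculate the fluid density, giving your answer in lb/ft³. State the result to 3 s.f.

3530 lb/ft³

Rearranging: ρ = P/(g·h).
P = 0.191 bar = 19100 Pa; h = 0.113 ft = 0.03444 m; g = 9.810 m/s².
ρ = 56529 kg/m³
56529 kg/m³ × (1 lb/ft³ / 16.02 kg/m³) = 3529 lb/ft³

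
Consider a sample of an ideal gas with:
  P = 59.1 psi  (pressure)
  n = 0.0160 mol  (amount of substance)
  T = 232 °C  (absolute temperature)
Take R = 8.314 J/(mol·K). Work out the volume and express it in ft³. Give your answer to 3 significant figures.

From the ideal-gas law: V = nRT/P.
P = 59.1 psi = 4.075×10^5 Pa; n = 0.0160 mol; T = 232 °C = 505.1 K; R = 8.314 J/(mol·K).
V = 1.649×10^-4 m³
1.649×10^-4 m³ × (1 ft³ / 0.02832 m³) = 0.005824 ft³

0.00582 ft³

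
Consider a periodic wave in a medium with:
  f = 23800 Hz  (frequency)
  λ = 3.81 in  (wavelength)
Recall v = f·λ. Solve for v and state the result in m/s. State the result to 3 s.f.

v is given directly by: v = fλ.
f = 23800 Hz; λ = 3.81 in = 0.09677 m.
v = 2303 m/s

2300 m/s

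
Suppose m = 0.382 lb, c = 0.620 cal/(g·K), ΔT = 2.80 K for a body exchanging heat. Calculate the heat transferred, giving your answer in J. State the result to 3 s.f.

1260 J

Q is given directly by: Q = mcΔT.
m = 0.382 lb = 0.1733 kg; c = 0.620 cal/(g·K) = 2594 J/(kg·K); ΔT = 2.80 K.
Q = 1259 J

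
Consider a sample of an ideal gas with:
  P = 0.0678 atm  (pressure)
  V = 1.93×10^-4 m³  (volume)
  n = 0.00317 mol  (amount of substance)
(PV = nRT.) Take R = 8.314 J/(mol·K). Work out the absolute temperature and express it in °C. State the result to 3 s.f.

From the ideal-gas law: T = PV/(nR).
P = 0.0678 atm = 6870 Pa; V = 1.93×10^-4 m³; n = 0.00317 mol; R = 8.314 J/(mol·K).
T = 50.31 K
50.31 K − 273.15 = -222.8 °C

-223 °C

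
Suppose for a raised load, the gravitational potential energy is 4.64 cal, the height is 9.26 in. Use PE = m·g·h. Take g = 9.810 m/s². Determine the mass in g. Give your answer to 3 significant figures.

8410 g

Solving PE = m·g·h for m: m = PE/(g·h).
PE = 4.64 cal = 19.41 J; h = 9.26 in = 0.2352 m; g = 9.810 m/s².
m = 8.414 kg
8.414 kg × (1 g / 0.001000 kg) = 8414 g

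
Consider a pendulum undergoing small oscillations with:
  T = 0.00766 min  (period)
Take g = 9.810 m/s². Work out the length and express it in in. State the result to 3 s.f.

2.07 in

Rearranging: L = g·(T/2π)².
T = 0.00766 min = 0.4596 s; g = 9.810 m/s².
L = 0.05249 m
0.05249 m × (1 in / 0.02540 m) = 2.067 in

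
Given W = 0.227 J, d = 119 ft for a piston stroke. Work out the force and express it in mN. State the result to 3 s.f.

6.26 mN

Rearranging W = F·d for F: F = W/d.
W = 0.227 J; d = 119 ft = 36.27 m.
F = 0.006258 N
0.006258 N × (1 mN / 0.001000 N) = 6.258 mN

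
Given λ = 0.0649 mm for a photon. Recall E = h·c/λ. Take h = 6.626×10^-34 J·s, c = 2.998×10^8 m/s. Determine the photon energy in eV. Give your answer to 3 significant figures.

0.0191 eV

Directly: E = hc/λ.
λ = 0.0649 mm = 6.490×10^-5 m; h = 6.626×10^-34 J·s; c = 2.998×10^8 m/s.
E = 3.061×10^-21 J
3.061×10^-21 J × (1 eV / 1.602×10^-19 J) = 0.01910 eV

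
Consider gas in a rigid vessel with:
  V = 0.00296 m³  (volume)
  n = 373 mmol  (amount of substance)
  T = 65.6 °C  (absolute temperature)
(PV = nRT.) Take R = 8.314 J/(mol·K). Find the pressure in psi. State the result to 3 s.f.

From the ideal-gas law: P = nRT/V.
V = 0.00296 m³; n = 373 mmol = 0.3730 mol; T = 65.6 °C = 338.8 K; R = 8.314 J/(mol·K).
P = 3.549×10^5 Pa  (the unit combination reduces to kg/(m·s²) = Pa)
3.549×10^5 Pa × (1 psi / 6895 Pa) = 51.47 psi

51.5 psi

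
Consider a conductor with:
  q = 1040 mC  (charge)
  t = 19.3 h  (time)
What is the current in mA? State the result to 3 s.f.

Rearranging q = I·t for I: I = q/t.
q = 1040 mC = 1.040 C; t = 19.3 h = 69480 s.
I = 1.497×10^-5 A
1.497×10^-5 A × (1 mA / 0.001000 A) = 0.01497 mA

0.0150 mA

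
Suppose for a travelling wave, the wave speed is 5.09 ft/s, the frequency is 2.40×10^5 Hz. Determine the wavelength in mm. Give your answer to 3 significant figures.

0.00646 mm

Rearranging v = f·λ for λ: λ = v/f.
v = 5.09 ft/s = 1.551 m/s; f = 2.40×10^5 Hz.
λ = 6.464×10^-6 m
6.464×10^-6 m × (1 mm / 0.001000 m) = 0.006464 mm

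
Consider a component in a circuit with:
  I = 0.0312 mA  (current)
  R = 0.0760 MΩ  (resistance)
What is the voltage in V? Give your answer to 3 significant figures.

V is given directly by: V = IR.
I = 0.0312 mA = 3.120×10^-5 A; R = 0.0760 MΩ = 76000 Ω.
V = 2.371 V

2.37 V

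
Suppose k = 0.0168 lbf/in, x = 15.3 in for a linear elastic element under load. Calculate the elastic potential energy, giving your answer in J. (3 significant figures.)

Directly: U = ½kx².
k = 0.0168 lbf/in = 2.942 N/m; x = 15.3 in = 0.3886 m.
U = 0.2222 J

0.222 J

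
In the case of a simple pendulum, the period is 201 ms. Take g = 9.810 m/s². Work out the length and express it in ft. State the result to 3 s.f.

Rearranging: L = g·(T/2π)².
T = 201 ms = 0.2010 s; g = 9.810 m/s².
L = 0.01004 m
0.01004 m × (1 ft / 0.3048 m) = 0.03294 ft

0.0329 ft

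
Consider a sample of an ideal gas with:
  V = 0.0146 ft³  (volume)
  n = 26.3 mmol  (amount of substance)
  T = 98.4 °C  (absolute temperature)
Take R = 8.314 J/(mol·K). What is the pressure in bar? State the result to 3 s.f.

1.97 bar

From the ideal-gas law: P = nRT/V.
V = 0.0146 ft³ = 4.134×10^-4 m³; n = 26.3 mmol = 0.02630 mol; T = 98.4 °C = 371.5 K; R = 8.314 J/(mol·K).
P = 1.965×10^5 Pa  (the unit combination reduces to kg/(m·s²) = Pa)
1.965×10^5 Pa × (1 bar / 1.000×10^5 Pa) = 1.965 bar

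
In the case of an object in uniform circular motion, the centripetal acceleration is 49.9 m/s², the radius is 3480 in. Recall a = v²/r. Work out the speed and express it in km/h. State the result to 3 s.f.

Rearranging a = v²/r for v: v = √(a·r).
a = 49.9 m/s²; r = 3480 in = 88.39 m.
v = 66.41 m/s
66.41 m/s × (1 km/h / 0.2778 m/s) = 239.1 km/h

239 km/h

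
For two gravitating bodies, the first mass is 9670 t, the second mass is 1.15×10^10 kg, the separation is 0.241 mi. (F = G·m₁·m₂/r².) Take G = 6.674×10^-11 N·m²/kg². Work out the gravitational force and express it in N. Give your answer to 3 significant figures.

F is given directly by: F = Gm₁m₂/r².
m₁ = 9670 t = 9.670×10^6 kg; m₂ = 1.15×10^10 kg; r = 0.241 mi = 387.9 m; G = 6.674×10^-11 N·m²/kg².
F = 49.34 N

49.3 N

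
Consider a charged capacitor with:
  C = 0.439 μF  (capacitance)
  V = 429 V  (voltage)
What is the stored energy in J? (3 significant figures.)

Directly: E = ½CV².
C = 0.439 μF = 4.390×10^-7 F; V = 429 V.
E = 0.04040 J

0.0404 J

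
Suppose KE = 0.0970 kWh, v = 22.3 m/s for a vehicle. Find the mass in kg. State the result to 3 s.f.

Rearranging KE = ½mv² for m: m = 2·KE/v².
KE = 0.0970 kWh = 3.492×10^5 J; v = 22.3 m/s.
m = 1404 kg

1400 kg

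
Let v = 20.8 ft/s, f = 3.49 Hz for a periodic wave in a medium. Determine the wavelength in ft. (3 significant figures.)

Solving v = f·λ for λ: λ = v/f.
v = 20.8 ft/s = 6.340 m/s; f = 3.49 Hz.
λ = 1.817 m
1.817 m × (1 ft / 0.3048 m) = 5.960 ft

5.96 ft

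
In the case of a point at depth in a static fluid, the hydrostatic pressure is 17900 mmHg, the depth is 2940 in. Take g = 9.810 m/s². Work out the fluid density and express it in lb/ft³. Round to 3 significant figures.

203 lb/ft³

Rearranging P = ρ·g·h for ρ: ρ = P/(g·h).
P = 17900 mmHg = 2.386×10^6 Pa; h = 2940 in = 74.68 m; g = 9.810 m/s².
ρ = 3258 kg/m³
3258 kg/m³ × (1 lb/ft³ / 16.02 kg/m³) = 203.4 lb/ft³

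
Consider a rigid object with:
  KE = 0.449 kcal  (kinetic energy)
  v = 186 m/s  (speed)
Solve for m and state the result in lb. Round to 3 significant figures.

Rearranging: m = 2·KE/v².
KE = 0.449 kcal = 1879 J; v = 186 m/s.
m = 0.1086 kg
0.1086 kg × (1 lb / 0.4536 kg) = 0.2394 lb

0.239 lb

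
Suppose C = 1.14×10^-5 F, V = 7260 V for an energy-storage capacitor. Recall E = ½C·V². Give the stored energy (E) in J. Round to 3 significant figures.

300 J

Directly: E = ½CV².
C = 1.14×10^-5 F; V = 7260 V.
E = 300.4 J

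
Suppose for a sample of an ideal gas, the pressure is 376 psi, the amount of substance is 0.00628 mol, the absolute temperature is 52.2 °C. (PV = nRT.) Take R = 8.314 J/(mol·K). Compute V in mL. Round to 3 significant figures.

6.55 mL

Solving PV = nRT for V: V = nRT/P.
P = 376 psi = 2.592×10^6 Pa; n = 0.00628 mol; T = 52.2 °C = 325.3 K; R = 8.314 J/(mol·K).
V = 6.553×10^-6 m³
6.553×10^-6 m³ × (1 mL / 1.000×10^-6 m³) = 6.553 mL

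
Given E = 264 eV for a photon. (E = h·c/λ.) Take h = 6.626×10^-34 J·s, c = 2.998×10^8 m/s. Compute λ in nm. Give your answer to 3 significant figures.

Solving E = h·c/λ for λ: λ = hc/E.
E = 264 eV = 4.230×10^-17 J; h = 6.626×10^-34 J·s; c = 2.998×10^8 m/s.
λ = 4.696×10^-9 m
4.696×10^-9 m × (1 nm / 1.000×10^-9 m) = 4.696 nm

4.70 nm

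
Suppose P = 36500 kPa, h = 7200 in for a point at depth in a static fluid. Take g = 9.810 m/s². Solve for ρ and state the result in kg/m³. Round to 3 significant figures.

Solving P = ρ·g·h for ρ: ρ = P/(g·h).
P = 36500 kPa = 3.650×10^7 Pa; h = 7200 in = 182.9 m; g = 9.810 m/s².
ρ = 20345 kg/m³

20300 kg/m³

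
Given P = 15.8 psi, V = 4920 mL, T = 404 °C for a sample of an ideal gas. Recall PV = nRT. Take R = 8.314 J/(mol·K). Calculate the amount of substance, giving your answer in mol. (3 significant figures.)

From the ideal-gas law: n = PV/(RT).
P = 15.8 psi = 1.089×10^5 Pa; V = 4920 mL = 0.004920 m³; T = 404 °C = 677.1 K; R = 8.314 J/(mol·K).
n = 0.09520 mol

0.0952 mol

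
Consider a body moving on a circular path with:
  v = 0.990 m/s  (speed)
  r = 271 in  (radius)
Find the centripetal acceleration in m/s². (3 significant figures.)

0.142 m/s²

a is given directly by: a = v²/r.
v = 0.990 m/s; r = 271 in = 6.883 m.
a = 0.1424 m/s²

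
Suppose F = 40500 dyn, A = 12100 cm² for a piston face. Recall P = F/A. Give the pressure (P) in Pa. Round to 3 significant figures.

P is given directly by: P = F/A.
F = 40500 dyn = 0.4050 N; A = 12100 cm² = 1.210 m².
P = 0.3347 Pa

0.335 Pa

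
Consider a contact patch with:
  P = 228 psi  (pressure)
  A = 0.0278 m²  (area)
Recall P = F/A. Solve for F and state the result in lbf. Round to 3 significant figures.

9820 lbf

Rearranging: F = P·A.
P = 228 psi = 1.572×10^6 Pa; A = 0.0278 m².
F = 43702 N
43702 N × (1 lbf / 4.448 N) = 9825 lbf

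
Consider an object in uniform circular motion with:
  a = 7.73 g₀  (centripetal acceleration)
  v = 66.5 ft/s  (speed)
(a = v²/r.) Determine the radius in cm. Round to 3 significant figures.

Rearranging a = v²/r for r: r = v²/a.
a = 7.73 g₀ = 75.81 m/s²; v = 66.5 ft/s = 20.27 m/s.
r = 5.420 m
5.420 m × (1 cm / 0.01000 m) = 542.0 cm

542 cm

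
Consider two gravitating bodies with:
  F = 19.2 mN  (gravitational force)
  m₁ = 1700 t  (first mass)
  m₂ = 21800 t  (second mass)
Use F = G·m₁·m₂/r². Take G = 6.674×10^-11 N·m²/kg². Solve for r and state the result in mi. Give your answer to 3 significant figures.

0.223 mi

From Newton's law of gravitation: r = √(G·m₁m₂/F).
F = 19.2 mN = 0.01920 N; m₁ = 1700 t = 1.700×10^6 kg; m₂ = 21800 t = 2.180×10^7 kg; G = 6.674×10^-11 N·m²/kg².
r = 358.9 m
358.9 m × (1 mi / 1609 m) = 0.2230 mi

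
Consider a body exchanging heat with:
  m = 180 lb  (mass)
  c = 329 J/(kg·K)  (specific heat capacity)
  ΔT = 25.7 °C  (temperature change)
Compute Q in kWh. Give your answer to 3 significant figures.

Q is given directly by: Q = mcΔT.
m = 180 lb = 81.65 kg; c = 329 J/(kg·K); ΔT = 25.7 °C = 25.70 K.
Q = 6.903×10^5 J
6.903×10^5 J × (1 kWh / 3.600×10^6 J) = 0.1918 kWh

0.192 kWh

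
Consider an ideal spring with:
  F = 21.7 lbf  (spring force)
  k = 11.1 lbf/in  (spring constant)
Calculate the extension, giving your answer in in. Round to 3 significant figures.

1.95 in

From Hooke's law: x = F/k.
F = 21.7 lbf = 96.53 N; k = 11.1 lbf/in = 1944 N/m.
x = 0.04966 m
0.04966 m × (1 in / 0.02540 m) = 1.955 in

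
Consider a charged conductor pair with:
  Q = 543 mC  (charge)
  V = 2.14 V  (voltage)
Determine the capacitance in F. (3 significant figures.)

0.254 F

C is given directly by: C = Q/V.
Q = 543 mC = 0.5430 C; V = 2.14 V.
C = 0.2537 F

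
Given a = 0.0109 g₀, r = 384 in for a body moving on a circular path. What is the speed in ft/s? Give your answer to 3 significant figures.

Rearranging a = v²/r for v: v = √(a·r).
a = 0.0109 g₀ = 0.1069 m/s²; r = 384 in = 9.754 m.
v = 1.021 m/s
1.021 m/s × (1 ft/s / 0.3048 m/s) = 3.350 ft/s

3.35 ft/s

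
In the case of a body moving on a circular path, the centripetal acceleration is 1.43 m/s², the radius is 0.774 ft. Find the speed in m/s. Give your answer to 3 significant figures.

Rearranging: v = √(a·r).
a = 1.43 m/s²; r = 0.774 ft = 0.2359 m.
v = 0.5808 m/s

0.581 m/s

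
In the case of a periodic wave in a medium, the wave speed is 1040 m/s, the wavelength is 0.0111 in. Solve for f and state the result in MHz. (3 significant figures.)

3.69 MHz

Rearranging: f = v/λ.
v = 1040 m/s; λ = 0.0111 in = 2.819×10^-4 m.
f = 3.689×10^6 Hz
3.689×10^6 Hz × (1 MHz / 1.000×10^6 Hz) = 3.689 MHz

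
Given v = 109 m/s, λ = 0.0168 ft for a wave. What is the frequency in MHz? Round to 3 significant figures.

Rearranging: f = v/λ.
v = 109 m/s; λ = 0.0168 ft = 0.005121 m.
f = 21286 Hz
21286 Hz × (1 MHz / 1.000×10^6 Hz) = 0.02129 MHz

0.0213 MHz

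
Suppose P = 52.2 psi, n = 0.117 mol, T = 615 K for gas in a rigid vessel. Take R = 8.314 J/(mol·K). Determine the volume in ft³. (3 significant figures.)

0.0587 ft³

From the ideal-gas law: V = nRT/P.
P = 52.2 psi = 3.599×10^5 Pa; n = 0.117 mol; T = 615 K; R = 8.314 J/(mol·K).
V = 0.001662 m³
0.001662 m³ × (1 ft³ / 0.02832 m³) = 0.05870 ft³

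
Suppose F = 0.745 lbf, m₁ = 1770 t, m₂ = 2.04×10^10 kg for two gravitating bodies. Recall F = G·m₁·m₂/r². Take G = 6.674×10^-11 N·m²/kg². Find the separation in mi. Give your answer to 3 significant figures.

0.530 mi

From Newton's law of gravitation: r = √(G·m₁m₂/F).
F = 0.745 lbf = 3.314 N; m₁ = 1770 t = 1.770×10^6 kg; m₂ = 2.04×10^10 kg; G = 6.674×10^-11 N·m²/kg².
r = 852.8 m
852.8 m × (1 mi / 1609 m) = 0.5299 mi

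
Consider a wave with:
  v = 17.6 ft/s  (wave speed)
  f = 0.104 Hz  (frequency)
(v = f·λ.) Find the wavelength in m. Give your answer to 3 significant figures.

Rearranging v = f·λ for λ: λ = v/f.
v = 17.6 ft/s = 5.364 m/s; f = 0.104 Hz.
λ = 51.58 m

51.6 m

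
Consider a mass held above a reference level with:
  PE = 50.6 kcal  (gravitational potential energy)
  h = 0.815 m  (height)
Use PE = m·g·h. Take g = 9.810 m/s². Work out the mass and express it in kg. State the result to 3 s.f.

26500 kg

Rearranging: m = PE/(g·h).
PE = 50.6 kcal = 2.117×10^5 J; h = 0.815 m; g = 9.810 m/s².
m = 26480 kg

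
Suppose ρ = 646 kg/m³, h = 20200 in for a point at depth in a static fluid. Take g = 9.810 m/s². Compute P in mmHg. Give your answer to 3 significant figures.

24400 mmHg

Directly: P = ρgh.
ρ = 646 kg/m³; h = 20200 in = 513.1 m; g = 9.810 m/s².
P = 3.252×10^6 Pa
3.252×10^6 Pa × (1 mmHg / 133.3 Pa) = 24388 mmHg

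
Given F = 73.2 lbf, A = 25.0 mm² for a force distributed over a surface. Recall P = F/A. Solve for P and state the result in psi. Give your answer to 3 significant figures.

1890 psi

Directly: P = F/A.
F = 73.2 lbf = 325.6 N; A = 25.0 mm² = 2.500×10^-5 m².
P = 1.302×10^7 Pa
1.302×10^7 Pa × (1 psi / 6895 Pa) = 1889 psi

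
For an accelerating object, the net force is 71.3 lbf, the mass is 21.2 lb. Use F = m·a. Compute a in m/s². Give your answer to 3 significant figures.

From Newton's second law: a = F/m.
F = 71.3 lbf = 317.2 N; m = 21.2 lb = 9.616 kg.
a = 32.98 m/s²

33.0 m/s²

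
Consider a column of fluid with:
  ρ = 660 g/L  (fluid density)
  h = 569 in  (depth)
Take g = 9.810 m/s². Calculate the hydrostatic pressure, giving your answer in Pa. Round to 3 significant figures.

93600 Pa

P is given directly by: P = ρgh.
ρ = 660 g/L = 660.0 kg/m³; h = 569 in = 14.45 m; g = 9.810 m/s².
P = 93575 Pa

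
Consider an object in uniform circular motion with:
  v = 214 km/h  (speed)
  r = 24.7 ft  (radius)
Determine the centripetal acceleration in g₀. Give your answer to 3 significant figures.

a is given directly by: a = v²/r.
v = 214 km/h = 59.44 m/s; r = 24.7 ft = 7.529 m.
a = 469.4 m/s²
469.4 m/s² × (1 g₀ / 9.807 m/s²) = 47.86 g₀

47.9 g₀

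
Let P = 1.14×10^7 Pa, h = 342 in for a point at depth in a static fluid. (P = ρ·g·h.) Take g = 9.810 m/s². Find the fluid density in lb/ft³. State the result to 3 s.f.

8350 lb/ft³

Rearranging: ρ = P/(g·h).
P = 1.14×10^7 Pa; h = 342 in = 8.687 m; g = 9.810 m/s².
ρ = 1.338×10^5 kg/m³
1.338×10^5 kg/m³ × (1 lb/ft³ / 16.02 kg/m³) = 8351 lb/ft³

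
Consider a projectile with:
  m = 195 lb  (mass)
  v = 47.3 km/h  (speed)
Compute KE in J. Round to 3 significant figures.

KE is given directly by: KE = ½mv².
m = 195 lb = 88.45 kg; v = 47.3 km/h = 13.14 m/s.
KE = 7635 J

7630 J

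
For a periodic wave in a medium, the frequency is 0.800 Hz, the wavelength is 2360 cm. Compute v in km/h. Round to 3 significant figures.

68.0 km/h

Directly: v = fλ.
f = 0.800 Hz; λ = 2360 cm = 23.60 m.
v = 18.88 m/s
18.88 m/s × (1 km/h / 0.2778 m/s) = 67.97 km/h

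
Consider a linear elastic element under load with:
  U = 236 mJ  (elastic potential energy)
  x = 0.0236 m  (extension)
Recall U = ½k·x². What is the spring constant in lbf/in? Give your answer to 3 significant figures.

Rearranging: k = 2U/x².
U = 236 mJ = 0.2360 J; x = 0.0236 m.
k = 847.5 N/m
847.5 N/m × (1 lbf/in / 175.1 N/m) = 4.839 lbf/in

4.84 lbf/in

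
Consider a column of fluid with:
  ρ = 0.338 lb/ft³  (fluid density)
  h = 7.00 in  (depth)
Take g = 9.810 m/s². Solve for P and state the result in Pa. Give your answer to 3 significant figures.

P is given directly by: P = ρgh.
ρ = 0.338 lb/ft³ = 5.414 kg/m³; h = 7.00 in = 0.1778 m; g = 9.810 m/s².
P = 9.444 Pa  (the unit combination reduces to kg/(m·s²) = Pa)

9.44 Pa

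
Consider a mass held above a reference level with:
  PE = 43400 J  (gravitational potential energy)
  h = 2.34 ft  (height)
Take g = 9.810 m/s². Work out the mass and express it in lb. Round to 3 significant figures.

Rearranging PE = m·g·h for m: m = PE/(g·h).
PE = 43400 J; h = 2.34 ft = 0.7132 m; g = 9.810 m/s².
m = 6203 kg
6203 kg × (1 lb / 0.4536 kg) = 13675 lb

13700 lb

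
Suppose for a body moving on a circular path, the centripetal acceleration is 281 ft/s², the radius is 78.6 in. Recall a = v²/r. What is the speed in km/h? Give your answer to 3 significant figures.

Solving a = v²/r for v: v = √(a·r).
a = 281 ft/s² = 85.65 m/s²; r = 78.6 in = 1.996 m.
v = 13.08 m/s
13.08 m/s × (1 km/h / 0.2778 m/s) = 47.08 km/h

47.1 km/h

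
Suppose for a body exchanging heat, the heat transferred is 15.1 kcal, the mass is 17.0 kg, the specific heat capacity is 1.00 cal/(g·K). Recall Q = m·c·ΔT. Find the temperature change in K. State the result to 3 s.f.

0.888 K

Rearranging Q = m·c·ΔT for ΔT: ΔT = Q/(m·c).
Q = 15.1 kcal = 63178 J; m = 17.0 kg; c = 1.00 cal/(g·K) = 4184 J/(kg·K).
ΔT = 0.8882 K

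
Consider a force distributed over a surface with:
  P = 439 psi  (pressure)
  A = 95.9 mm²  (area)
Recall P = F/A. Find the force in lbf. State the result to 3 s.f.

65.3 lbf

Solving P = F/A for F: F = P·A.
P = 439 psi = 3.027×10^6 Pa; A = 95.9 mm² = 9.590×10^-5 m².
F = 290.3 N
290.3 N × (1 lbf / 4.448 N) = 65.26 lbf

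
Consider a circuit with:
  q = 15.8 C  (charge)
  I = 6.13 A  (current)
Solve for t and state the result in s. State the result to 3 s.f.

2.58 s

Rearranging q = I·t for t: t = q/I.
q = 15.8 C; I = 6.13 A.
t = 2.577 s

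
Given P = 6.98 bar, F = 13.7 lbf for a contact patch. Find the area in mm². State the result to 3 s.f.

Rearranging P = F/A for A: A = F/P.
P = 6.98 bar = 6.980×10^5 Pa; F = 13.7 lbf = 60.94 N.
A = 8.731×10^-5 m²
8.731×10^-5 m² × (1 mm² / 1.000×10^-6 m²) = 87.31 mm²

87.3 mm²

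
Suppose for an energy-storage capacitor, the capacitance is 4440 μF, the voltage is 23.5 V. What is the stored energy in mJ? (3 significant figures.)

1230 mJ

Directly: E = ½CV².
C = 4440 μF = 0.004440 F; V = 23.5 V.
E = 1.226 J
1.226 J × (1 mJ / 0.001000 J) = 1226 mJ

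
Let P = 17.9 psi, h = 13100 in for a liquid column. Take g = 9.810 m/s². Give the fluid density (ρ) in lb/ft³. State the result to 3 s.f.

Rearranging: ρ = P/(g·h).
P = 17.9 psi = 1.234×10^5 Pa; h = 13100 in = 332.7 m; g = 9.810 m/s².
ρ = 37.81 kg/m³
37.81 kg/m³ × (1 lb/ft³ / 16.02 kg/m³) = 2.360 lb/ft³

2.36 lb/ft³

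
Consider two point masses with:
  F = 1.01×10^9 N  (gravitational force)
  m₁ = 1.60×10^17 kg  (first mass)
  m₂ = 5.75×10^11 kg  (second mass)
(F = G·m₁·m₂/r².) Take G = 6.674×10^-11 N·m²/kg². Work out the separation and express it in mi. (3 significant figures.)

48.4 mi

From Newton's law of gravitation: r = √(G·m₁m₂/F).
F = 1.01×10^9 N; m₁ = 1.60×10^17 kg; m₂ = 5.75×10^11 kg; G = 6.674×10^-11 N·m²/kg².
r = 77970 m
77970 m × (1 mi / 1609 m) = 48.45 mi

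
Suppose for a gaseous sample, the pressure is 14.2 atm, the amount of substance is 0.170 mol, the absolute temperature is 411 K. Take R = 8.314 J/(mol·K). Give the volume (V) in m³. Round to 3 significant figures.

Rearranging PV = nRT for V: V = nRT/P.
P = 14.2 atm = 1.439×10^6 Pa; n = 0.170 mol; T = 411 K; R = 8.314 J/(mol·K).
V = 4.037×10^-4 m³

4.04×10^-4 m³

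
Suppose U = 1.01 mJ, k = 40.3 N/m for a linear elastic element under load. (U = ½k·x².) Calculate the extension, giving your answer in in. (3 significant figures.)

Rearranging: x = √(2U/k).
U = 1.01 mJ = 0.001010 J; k = 40.3 N/m.
x = 0.007080 m
0.007080 m × (1 in / 0.02540 m) = 0.2787 in

0.279 in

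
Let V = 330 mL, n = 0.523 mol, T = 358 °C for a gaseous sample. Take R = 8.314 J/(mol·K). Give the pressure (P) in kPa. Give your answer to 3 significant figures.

8320 kPa

From the ideal-gas law: P = nRT/V.
V = 330 mL = 3.300×10^-4 m³; n = 0.523 mol; T = 358 °C = 631.1 K; R = 8.314 J/(mol·K).
P = 8.316×10^6 Pa  (the unit combination reduces to kg/(m·s²) = Pa)
8.316×10^6 Pa × (1 kPa / 1000 Pa) = 8316 kPa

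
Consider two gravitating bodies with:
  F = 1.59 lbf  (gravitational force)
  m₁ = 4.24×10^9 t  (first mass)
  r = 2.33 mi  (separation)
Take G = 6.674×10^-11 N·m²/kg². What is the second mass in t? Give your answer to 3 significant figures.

351 t

Solving F = G·m₁·m₂/r² for m₂: m₂ = F·r²/(G·m₁).
F = 1.59 lbf = 7.073 N; m₁ = 4.24×10^9 t = 4.240×10^12 kg; r = 2.33 mi = 3750 m; G = 6.674×10^-11 N·m²/kg².
m₂ = 3.514×10^5 kg
3.514×10^5 kg × (1 t / 1000 kg) = 351.4 t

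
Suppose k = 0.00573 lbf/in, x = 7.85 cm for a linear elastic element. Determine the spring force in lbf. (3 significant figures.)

From Hooke's law: F = kx.
k = 0.00573 lbf/in = 1.003 N/m; x = 7.85 cm = 0.07850 m.
F = 0.07877 N
0.07877 N × (1 lbf / 4.448 N) = 0.01771 lbf

0.0177 lbf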